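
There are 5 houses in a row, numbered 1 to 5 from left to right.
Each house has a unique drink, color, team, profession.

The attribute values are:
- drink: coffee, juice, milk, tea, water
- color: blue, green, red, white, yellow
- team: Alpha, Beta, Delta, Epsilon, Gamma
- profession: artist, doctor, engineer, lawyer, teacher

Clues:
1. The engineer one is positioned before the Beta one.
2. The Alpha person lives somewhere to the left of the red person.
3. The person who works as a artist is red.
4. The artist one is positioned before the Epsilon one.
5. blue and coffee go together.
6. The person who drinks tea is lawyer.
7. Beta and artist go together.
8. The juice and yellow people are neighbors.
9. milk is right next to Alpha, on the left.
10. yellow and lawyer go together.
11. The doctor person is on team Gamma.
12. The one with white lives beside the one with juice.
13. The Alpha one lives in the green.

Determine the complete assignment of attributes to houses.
Solution:

House | Drink | Color | Team | Profession
-----------------------------------------
  1   | milk | white | Gamma | doctor
  2   | juice | green | Alpha | engineer
  3   | tea | yellow | Delta | lawyer
  4   | water | red | Beta | artist
  5   | coffee | blue | Epsilon | teacher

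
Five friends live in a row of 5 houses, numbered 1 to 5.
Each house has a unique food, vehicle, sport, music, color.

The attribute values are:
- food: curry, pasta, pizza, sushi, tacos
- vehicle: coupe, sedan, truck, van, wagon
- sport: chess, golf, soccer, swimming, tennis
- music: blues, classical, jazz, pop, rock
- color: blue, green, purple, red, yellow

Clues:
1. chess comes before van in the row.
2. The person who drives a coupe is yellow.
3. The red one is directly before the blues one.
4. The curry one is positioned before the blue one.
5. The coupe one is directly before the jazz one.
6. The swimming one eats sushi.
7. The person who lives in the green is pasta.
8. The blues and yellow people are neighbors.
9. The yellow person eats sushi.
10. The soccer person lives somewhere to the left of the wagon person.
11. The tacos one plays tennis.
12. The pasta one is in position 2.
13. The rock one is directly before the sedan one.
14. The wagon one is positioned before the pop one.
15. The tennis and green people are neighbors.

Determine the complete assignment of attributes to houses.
Solution:

House | Food | Vehicle | Sport | Music | Color
----------------------------------------------
  1   | tacos | truck | tennis | rock | red
  2   | pasta | sedan | soccer | blues | green
  3   | sushi | coupe | swimming | classical | yellow
  4   | curry | wagon | chess | jazz | purple
  5   | pizza | van | golf | pop | blue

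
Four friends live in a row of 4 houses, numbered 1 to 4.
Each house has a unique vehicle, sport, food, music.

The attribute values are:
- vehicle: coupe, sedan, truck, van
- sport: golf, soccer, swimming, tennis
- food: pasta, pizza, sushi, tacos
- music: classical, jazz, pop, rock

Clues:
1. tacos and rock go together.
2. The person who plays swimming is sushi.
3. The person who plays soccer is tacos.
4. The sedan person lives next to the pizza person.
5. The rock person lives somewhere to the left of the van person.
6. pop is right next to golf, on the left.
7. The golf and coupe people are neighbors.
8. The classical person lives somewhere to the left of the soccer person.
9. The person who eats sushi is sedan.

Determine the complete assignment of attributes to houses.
Solution:

House | Vehicle | Sport | Food | Music
--------------------------------------
  1   | sedan | swimming | sushi | pop
  2   | truck | golf | pizza | classical
  3   | coupe | soccer | tacos | rock
  4   | van | tennis | pasta | jazz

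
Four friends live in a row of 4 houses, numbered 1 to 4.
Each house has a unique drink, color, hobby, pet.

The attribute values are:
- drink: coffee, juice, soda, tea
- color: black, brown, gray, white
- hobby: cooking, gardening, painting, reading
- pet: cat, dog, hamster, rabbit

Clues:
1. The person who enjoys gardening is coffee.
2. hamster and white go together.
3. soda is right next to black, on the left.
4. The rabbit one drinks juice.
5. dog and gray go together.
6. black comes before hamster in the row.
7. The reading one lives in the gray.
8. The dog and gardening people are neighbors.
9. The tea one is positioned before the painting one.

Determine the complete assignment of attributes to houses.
Solution:

House | Drink | Color | Hobby | Pet
-----------------------------------
  1   | soda | gray | reading | dog
  2   | coffee | black | gardening | cat
  3   | tea | white | cooking | hamster
  4   | juice | brown | painting | rabbit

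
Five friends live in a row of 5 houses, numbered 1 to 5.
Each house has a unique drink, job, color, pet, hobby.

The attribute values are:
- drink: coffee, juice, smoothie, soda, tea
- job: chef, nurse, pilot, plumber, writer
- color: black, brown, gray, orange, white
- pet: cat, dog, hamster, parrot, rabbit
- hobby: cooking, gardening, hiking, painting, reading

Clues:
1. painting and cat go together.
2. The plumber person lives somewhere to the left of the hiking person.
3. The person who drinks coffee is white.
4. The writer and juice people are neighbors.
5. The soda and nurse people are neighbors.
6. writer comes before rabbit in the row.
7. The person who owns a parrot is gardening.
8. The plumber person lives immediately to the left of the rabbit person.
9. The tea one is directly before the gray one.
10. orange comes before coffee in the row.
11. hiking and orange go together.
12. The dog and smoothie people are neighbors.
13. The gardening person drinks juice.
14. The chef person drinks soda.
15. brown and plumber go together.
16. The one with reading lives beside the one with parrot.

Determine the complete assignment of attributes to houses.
Solution:

House | Drink | Job | Color | Pet | Hobby
-----------------------------------------
  1   | tea | pilot | black | dog | cooking
  2   | smoothie | writer | gray | hamster | reading
  3   | juice | plumber | brown | parrot | gardening
  4   | soda | chef | orange | rabbit | hiking
  5   | coffee | nurse | white | cat | painting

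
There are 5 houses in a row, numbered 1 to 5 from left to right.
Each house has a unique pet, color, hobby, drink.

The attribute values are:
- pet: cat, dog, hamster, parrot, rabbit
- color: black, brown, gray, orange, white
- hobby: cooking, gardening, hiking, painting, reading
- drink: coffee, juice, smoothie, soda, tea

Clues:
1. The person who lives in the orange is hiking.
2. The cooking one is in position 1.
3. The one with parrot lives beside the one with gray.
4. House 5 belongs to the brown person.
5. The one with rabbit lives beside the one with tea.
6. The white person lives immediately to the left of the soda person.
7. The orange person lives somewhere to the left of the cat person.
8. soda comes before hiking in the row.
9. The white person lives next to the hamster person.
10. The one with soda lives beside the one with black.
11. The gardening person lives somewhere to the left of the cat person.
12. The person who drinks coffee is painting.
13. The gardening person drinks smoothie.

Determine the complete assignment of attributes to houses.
Solution:

House | Pet | Color | Hobby | Drink
-----------------------------------
  1   | parrot | white | cooking | juice
  2   | hamster | gray | reading | soda
  3   | rabbit | black | gardening | smoothie
  4   | dog | orange | hiking | tea
  5   | cat | brown | painting | coffee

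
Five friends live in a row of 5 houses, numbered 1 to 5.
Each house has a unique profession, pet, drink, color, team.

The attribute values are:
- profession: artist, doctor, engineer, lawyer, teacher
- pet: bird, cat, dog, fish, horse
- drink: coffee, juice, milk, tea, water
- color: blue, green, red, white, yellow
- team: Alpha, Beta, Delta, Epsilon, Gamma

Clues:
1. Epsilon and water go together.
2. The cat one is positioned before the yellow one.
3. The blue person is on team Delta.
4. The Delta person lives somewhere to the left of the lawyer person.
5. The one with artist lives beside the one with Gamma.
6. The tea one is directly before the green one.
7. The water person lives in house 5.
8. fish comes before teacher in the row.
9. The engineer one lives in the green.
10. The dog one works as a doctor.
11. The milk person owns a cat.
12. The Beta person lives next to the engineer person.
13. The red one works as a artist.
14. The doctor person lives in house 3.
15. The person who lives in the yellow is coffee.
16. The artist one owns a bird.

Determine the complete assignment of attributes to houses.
Solution:

House | Profession | Pet | Drink | Color | Team
-----------------------------------------------
  1   | artist | bird | tea | red | Beta
  2   | engineer | cat | milk | green | Gamma
  3   | doctor | dog | juice | blue | Delta
  4   | lawyer | fish | coffee | yellow | Alpha
  5   | teacher | horse | water | white | Epsilon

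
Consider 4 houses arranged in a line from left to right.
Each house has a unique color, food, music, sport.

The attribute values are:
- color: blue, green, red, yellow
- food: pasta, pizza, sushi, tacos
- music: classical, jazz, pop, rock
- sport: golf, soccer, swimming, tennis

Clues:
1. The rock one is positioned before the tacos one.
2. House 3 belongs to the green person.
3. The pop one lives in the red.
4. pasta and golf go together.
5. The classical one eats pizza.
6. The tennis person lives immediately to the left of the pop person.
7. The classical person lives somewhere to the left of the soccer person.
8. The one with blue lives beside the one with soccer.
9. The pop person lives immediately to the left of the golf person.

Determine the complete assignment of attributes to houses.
Solution:

House | Color | Food | Music | Sport
------------------------------------
  1   | blue | pizza | classical | tennis
  2   | red | sushi | pop | soccer
  3   | green | pasta | rock | golf
  4   | yellow | tacos | jazz | swimming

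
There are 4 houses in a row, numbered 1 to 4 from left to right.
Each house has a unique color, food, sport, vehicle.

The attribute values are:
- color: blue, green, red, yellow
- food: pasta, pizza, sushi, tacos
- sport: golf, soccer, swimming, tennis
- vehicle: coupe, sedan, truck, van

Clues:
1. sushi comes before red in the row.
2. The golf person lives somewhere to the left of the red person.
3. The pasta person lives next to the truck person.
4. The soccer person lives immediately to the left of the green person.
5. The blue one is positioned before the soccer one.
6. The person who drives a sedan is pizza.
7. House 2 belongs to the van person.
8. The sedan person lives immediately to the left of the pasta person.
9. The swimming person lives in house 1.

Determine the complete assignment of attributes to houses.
Solution:

House | Color | Food | Sport | Vehicle
--------------------------------------
  1   | blue | pizza | swimming | sedan
  2   | yellow | pasta | soccer | van
  3   | green | sushi | golf | truck
  4   | red | tacos | tennis | coupe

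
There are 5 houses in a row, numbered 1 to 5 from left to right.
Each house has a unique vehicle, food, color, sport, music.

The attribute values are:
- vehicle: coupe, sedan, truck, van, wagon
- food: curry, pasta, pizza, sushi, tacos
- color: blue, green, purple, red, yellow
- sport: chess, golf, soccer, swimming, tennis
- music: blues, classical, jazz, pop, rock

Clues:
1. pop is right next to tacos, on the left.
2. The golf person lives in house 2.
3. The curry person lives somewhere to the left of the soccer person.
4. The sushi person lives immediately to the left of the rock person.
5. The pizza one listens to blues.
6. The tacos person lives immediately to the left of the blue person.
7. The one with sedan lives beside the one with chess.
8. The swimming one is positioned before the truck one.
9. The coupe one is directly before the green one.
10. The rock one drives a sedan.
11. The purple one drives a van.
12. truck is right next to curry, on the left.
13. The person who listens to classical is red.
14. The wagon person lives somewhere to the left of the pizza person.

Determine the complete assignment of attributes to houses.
Solution:

House | Vehicle | Food | Color | Sport | Music
----------------------------------------------
  1   | coupe | sushi | yellow | swimming | pop
  2   | sedan | tacos | green | golf | rock
  3   | truck | pasta | blue | chess | jazz
  4   | wagon | curry | red | tennis | classical
  5   | van | pizza | purple | soccer | blues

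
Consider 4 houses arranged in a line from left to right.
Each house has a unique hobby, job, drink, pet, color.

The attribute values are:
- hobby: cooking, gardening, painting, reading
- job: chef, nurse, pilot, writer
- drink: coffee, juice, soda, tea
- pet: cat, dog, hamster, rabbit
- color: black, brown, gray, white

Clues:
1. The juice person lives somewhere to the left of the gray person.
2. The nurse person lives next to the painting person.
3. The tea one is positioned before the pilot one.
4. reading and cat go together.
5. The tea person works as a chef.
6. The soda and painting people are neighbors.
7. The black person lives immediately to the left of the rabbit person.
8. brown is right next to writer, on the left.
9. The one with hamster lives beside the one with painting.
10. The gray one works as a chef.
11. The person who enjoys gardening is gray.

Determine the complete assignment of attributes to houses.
Solution:

House | Hobby | Job | Drink | Pet | Color
-----------------------------------------
  1   | cooking | nurse | soda | hamster | brown
  2   | painting | writer | juice | dog | black
  3   | gardening | chef | tea | rabbit | gray
  4   | reading | pilot | coffee | cat | white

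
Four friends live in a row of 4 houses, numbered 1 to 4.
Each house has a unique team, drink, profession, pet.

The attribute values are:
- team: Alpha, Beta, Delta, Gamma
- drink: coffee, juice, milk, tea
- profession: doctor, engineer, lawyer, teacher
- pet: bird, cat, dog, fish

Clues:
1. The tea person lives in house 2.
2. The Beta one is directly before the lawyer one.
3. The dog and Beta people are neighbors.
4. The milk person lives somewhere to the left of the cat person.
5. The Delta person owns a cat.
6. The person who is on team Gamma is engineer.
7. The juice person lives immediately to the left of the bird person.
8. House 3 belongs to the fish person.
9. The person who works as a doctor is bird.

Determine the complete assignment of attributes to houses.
Solution:

House | Team | Drink | Profession | Pet
---------------------------------------
  1   | Gamma | juice | engineer | dog
  2   | Beta | tea | doctor | bird
  3   | Alpha | milk | lawyer | fish
  4   | Delta | coffee | teacher | cat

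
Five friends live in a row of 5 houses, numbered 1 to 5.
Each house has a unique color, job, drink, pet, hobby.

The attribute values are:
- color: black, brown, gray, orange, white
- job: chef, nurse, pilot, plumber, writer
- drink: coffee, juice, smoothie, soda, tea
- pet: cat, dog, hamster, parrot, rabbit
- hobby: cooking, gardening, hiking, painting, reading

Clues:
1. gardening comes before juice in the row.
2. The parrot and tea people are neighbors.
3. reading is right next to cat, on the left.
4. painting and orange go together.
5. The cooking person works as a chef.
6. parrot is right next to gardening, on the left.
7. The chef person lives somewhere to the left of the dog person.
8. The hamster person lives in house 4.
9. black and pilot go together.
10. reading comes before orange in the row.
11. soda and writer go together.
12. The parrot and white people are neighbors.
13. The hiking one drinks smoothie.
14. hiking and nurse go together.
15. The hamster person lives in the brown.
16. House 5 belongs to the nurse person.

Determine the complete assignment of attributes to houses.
Solution:

House | Color | Job | Drink | Pet | Hobby
-----------------------------------------
  1   | black | pilot | coffee | parrot | reading
  2   | white | plumber | tea | cat | gardening
  3   | orange | writer | soda | rabbit | painting
  4   | brown | chef | juice | hamster | cooking
  5   | gray | nurse | smoothie | dog | hiking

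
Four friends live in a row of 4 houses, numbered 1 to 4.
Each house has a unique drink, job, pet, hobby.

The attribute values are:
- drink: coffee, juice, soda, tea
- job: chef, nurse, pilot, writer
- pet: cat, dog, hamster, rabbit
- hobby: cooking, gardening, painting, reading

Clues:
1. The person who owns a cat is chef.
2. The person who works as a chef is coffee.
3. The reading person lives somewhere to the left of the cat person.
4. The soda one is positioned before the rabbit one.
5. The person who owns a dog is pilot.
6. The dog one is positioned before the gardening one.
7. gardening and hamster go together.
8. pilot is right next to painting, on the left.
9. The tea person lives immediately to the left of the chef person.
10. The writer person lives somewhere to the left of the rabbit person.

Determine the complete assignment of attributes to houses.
Solution:

House | Drink | Job | Pet | Hobby
---------------------------------
  1   | tea | pilot | dog | reading
  2   | coffee | chef | cat | painting
  3   | soda | writer | hamster | gardening
  4   | juice | nurse | rabbit | cooking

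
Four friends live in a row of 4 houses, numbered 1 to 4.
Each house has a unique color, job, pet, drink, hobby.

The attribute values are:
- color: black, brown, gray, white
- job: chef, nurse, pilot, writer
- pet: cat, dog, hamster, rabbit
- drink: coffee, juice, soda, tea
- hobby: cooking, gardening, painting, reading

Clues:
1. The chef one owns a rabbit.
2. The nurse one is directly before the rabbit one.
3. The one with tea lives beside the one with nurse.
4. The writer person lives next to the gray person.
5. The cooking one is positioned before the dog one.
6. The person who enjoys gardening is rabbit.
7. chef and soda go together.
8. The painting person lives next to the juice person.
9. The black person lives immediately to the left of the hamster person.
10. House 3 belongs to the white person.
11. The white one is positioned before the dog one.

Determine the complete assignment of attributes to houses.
Solution:

House | Color | Job | Pet | Drink | Hobby
-----------------------------------------
  1   | black | writer | cat | tea | painting
  2   | gray | nurse | hamster | juice | cooking
  3   | white | chef | rabbit | soda | gardening
  4   | brown | pilot | dog | coffee | reading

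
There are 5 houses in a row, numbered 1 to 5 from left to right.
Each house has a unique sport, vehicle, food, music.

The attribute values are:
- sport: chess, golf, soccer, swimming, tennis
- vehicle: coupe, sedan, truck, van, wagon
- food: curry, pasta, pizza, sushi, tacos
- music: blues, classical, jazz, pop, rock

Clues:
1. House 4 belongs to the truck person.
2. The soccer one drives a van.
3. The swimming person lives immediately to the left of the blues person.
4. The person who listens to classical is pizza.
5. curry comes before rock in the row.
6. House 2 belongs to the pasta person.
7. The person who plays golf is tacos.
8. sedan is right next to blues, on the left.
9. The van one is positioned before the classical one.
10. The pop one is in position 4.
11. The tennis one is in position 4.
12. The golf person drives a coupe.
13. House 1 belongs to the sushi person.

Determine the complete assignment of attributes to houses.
Solution:

House | Sport | Vehicle | Food | Music
--------------------------------------
  1   | swimming | sedan | sushi | jazz
  2   | soccer | van | pasta | blues
  3   | chess | wagon | pizza | classical
  4   | tennis | truck | curry | pop
  5   | golf | coupe | tacos | rock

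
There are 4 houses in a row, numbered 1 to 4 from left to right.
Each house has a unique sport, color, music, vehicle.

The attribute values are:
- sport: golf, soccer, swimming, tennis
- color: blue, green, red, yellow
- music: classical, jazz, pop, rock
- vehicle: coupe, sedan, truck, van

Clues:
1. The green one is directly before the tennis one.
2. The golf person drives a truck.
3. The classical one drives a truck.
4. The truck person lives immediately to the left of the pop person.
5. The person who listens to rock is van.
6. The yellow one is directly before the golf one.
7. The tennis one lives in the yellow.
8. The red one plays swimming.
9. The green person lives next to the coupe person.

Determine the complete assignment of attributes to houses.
Solution:

House | Sport | Color | Music | Vehicle
---------------------------------------
  1   | soccer | green | rock | van
  2   | tennis | yellow | jazz | coupe
  3   | golf | blue | classical | truck
  4   | swimming | red | pop | sedan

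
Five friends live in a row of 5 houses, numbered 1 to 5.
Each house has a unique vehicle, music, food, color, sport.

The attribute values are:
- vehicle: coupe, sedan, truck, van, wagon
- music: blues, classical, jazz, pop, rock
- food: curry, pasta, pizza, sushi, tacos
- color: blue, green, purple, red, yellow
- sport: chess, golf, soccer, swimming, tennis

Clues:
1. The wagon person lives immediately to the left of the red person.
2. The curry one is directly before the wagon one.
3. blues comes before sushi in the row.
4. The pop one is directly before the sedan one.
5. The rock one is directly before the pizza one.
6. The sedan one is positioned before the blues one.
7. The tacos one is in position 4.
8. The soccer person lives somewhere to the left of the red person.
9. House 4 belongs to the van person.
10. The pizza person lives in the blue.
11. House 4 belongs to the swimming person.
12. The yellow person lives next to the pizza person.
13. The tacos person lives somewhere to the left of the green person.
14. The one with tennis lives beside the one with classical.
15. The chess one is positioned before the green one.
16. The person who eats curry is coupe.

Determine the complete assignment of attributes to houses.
Solution:

House | Vehicle | Music | Food | Color | Sport
----------------------------------------------
  1   | coupe | rock | curry | yellow | soccer
  2   | wagon | pop | pizza | blue | tennis
  3   | sedan | classical | pasta | red | chess
  4   | van | blues | tacos | purple | swimming
  5   | truck | jazz | sushi | green | golf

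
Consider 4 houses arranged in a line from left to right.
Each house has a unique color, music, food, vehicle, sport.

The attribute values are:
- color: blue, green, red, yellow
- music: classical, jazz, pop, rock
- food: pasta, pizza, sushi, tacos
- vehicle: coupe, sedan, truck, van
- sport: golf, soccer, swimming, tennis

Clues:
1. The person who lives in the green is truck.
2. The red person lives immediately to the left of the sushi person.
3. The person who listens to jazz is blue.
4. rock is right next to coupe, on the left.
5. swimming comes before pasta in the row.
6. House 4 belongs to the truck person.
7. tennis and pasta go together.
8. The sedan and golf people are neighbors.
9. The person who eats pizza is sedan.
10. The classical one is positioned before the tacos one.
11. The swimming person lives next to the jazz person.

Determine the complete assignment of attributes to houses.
Solution:

House | Color | Music | Food | Vehicle | Sport
----------------------------------------------
  1   | red | rock | pizza | sedan | swimming
  2   | blue | jazz | sushi | coupe | golf
  3   | yellow | classical | pasta | van | tennis
  4   | green | pop | tacos | truck | soccer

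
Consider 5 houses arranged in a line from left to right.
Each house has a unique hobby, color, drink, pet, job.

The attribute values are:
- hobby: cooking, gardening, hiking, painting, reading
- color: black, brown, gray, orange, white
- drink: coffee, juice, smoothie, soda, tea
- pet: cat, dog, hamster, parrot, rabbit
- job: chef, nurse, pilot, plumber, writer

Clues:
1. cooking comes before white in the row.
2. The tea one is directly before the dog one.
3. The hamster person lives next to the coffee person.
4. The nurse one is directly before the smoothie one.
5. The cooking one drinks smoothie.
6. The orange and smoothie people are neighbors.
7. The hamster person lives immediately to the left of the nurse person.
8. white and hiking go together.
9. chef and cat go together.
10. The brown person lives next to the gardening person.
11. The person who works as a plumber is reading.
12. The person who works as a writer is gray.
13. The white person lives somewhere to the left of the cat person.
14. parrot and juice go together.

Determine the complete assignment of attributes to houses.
Solution:

House | Hobby | Color | Drink | Pet | Job
-----------------------------------------
  1   | reading | brown | tea | hamster | plumber
  2   | gardening | orange | coffee | dog | nurse
  3   | cooking | gray | smoothie | rabbit | writer
  4   | hiking | white | juice | parrot | pilot
  5   | painting | black | soda | cat | chef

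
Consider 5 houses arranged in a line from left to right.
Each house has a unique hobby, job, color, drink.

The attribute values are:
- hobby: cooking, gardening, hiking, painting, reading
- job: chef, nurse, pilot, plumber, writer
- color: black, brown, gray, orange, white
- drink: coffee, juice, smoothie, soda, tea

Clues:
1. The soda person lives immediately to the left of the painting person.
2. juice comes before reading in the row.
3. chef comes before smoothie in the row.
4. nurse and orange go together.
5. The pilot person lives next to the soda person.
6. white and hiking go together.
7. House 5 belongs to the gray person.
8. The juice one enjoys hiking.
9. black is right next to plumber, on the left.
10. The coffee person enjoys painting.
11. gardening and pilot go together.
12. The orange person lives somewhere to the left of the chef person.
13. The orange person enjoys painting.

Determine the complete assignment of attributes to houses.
Solution:

House | Hobby | Job | Color | Drink
-----------------------------------
  1   | gardening | pilot | black | tea
  2   | cooking | plumber | brown | soda
  3   | painting | nurse | orange | coffee
  4   | hiking | chef | white | juice
  5   | reading | writer | gray | smoothie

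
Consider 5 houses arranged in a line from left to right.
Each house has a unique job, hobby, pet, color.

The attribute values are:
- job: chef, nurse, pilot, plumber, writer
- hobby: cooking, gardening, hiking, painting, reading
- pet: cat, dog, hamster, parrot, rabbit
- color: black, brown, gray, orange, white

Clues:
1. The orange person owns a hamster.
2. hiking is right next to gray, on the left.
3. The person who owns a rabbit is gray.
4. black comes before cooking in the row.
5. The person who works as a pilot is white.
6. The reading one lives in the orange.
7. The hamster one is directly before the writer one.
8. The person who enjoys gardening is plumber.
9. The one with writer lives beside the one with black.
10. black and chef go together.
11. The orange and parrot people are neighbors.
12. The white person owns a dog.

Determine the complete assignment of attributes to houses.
Solution:

House | Job | Hobby | Pet | Color
---------------------------------
  1   | nurse | reading | hamster | orange
  2   | writer | painting | parrot | brown
  3   | chef | hiking | cat | black
  4   | plumber | gardening | rabbit | gray
  5   | pilot | cooking | dog | white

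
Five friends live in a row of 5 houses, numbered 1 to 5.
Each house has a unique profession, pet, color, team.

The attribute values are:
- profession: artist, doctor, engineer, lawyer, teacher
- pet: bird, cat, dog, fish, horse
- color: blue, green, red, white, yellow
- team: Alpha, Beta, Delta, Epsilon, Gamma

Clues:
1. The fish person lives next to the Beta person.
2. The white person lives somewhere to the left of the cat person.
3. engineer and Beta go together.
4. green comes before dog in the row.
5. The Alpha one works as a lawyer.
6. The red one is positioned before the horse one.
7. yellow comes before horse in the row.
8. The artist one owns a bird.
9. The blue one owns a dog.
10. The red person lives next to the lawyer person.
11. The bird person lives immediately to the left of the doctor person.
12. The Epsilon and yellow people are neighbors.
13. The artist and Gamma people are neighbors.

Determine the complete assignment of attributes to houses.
Solution:

House | Profession | Pet | Color | Team
---------------------------------------
  1   | artist | bird | white | Epsilon
  2   | doctor | fish | yellow | Gamma
  3   | engineer | cat | red | Beta
  4   | lawyer | horse | green | Alpha
  5   | teacher | dog | blue | Delta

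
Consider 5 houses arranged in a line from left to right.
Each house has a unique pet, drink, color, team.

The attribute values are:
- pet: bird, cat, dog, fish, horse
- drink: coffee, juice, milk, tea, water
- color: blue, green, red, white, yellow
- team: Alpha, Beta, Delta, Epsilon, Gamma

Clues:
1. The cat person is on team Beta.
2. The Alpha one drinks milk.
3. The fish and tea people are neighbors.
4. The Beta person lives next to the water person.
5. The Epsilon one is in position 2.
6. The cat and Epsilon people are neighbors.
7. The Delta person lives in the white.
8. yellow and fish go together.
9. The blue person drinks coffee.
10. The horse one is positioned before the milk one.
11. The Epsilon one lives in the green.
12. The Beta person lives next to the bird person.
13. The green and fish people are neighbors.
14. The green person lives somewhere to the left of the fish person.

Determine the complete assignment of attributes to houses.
Solution:

House | Pet | Drink | Color | Team
----------------------------------
  1   | cat | coffee | blue | Beta
  2   | bird | water | green | Epsilon
  3   | fish | juice | yellow | Gamma
  4   | horse | tea | white | Delta
  5   | dog | milk | red | Alpha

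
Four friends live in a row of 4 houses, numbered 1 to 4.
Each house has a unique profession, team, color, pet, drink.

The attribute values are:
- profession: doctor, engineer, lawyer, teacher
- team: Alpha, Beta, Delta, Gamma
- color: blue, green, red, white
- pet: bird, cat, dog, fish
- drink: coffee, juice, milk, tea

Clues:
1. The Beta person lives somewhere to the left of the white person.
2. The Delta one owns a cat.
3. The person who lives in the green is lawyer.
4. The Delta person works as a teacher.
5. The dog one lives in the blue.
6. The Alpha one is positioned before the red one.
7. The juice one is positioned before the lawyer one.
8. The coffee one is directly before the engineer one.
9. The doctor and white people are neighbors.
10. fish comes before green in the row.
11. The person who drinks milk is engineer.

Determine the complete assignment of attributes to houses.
Solution:

House | Profession | Team | Color | Pet | Drink
-----------------------------------------------
  1   | doctor | Beta | blue | dog | coffee
  2   | engineer | Alpha | white | fish | milk
  3   | teacher | Delta | red | cat | juice
  4   | lawyer | Gamma | green | bird | tea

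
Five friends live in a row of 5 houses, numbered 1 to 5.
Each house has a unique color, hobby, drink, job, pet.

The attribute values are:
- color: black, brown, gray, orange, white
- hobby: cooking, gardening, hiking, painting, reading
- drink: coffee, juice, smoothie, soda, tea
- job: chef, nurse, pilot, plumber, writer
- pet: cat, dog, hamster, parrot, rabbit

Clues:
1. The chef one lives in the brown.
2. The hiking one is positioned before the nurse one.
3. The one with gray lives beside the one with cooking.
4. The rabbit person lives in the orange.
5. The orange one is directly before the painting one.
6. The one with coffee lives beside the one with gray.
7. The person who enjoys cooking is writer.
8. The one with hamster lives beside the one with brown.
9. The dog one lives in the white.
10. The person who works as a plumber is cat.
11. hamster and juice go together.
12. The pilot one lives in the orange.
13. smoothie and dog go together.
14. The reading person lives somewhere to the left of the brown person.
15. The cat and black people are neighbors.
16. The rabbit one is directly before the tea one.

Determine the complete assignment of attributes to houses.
Solution:

House | Color | Hobby | Drink | Job | Pet
-----------------------------------------
  1   | orange | reading | coffee | pilot | rabbit
  2   | gray | painting | tea | plumber | cat
  3   | black | cooking | juice | writer | hamster
  4   | brown | hiking | soda | chef | parrot
  5   | white | gardening | smoothie | nurse | dog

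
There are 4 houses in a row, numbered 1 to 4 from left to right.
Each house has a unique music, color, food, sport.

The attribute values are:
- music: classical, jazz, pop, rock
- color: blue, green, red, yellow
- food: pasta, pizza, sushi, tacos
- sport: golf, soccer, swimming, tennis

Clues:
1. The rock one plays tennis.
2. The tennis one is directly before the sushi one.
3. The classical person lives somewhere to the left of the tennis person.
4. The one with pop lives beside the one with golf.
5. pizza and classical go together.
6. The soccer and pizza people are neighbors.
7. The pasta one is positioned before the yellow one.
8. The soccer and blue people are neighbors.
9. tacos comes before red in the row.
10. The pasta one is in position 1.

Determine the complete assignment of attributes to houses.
Solution:

House | Music | Color | Food | Sport
------------------------------------
  1   | pop | green | pasta | soccer
  2   | classical | blue | pizza | golf
  3   | rock | yellow | tacos | tennis
  4   | jazz | red | sushi | swimming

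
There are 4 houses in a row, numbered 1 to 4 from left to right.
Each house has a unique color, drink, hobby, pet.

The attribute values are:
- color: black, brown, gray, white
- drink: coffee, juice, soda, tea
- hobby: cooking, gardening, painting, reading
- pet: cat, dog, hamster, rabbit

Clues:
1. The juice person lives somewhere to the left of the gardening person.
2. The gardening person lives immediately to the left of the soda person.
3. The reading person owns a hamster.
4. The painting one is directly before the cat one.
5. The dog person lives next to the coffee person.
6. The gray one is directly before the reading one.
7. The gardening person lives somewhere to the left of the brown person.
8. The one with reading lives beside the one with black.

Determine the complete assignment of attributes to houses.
Solution:

House | Color | Drink | Hobby | Pet
-----------------------------------
  1   | white | juice | painting | dog
  2   | gray | coffee | gardening | cat
  3   | brown | soda | reading | hamster
  4   | black | tea | cooking | rabbit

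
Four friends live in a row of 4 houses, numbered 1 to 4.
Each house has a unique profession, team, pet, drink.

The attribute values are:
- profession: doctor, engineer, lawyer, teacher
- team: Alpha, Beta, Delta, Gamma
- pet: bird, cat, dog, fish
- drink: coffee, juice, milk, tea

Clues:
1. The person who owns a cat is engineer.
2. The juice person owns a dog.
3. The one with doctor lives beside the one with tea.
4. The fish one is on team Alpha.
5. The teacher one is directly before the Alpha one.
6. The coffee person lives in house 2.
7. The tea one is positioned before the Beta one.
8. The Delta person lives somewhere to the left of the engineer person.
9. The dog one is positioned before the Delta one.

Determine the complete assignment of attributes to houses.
Solution:

House | Profession | Team | Pet | Drink
---------------------------------------
  1   | teacher | Gamma | dog | juice
  2   | doctor | Alpha | fish | coffee
  3   | lawyer | Delta | bird | tea
  4   | engineer | Beta | cat | milk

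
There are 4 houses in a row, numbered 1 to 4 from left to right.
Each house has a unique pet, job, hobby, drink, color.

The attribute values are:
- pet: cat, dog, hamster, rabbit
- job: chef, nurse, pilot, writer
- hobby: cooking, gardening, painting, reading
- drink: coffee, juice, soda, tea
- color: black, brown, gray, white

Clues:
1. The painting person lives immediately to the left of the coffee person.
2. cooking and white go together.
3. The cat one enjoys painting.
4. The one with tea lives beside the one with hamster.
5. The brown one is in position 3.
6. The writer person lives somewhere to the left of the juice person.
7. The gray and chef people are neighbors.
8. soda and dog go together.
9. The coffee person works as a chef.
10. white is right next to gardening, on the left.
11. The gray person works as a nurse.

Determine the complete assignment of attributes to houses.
Solution:

House | Pet | Job | Hobby | Drink | Color
-----------------------------------------
  1   | cat | nurse | painting | tea | gray
  2   | hamster | chef | cooking | coffee | white
  3   | dog | writer | gardening | soda | brown
  4   | rabbit | pilot | reading | juice | black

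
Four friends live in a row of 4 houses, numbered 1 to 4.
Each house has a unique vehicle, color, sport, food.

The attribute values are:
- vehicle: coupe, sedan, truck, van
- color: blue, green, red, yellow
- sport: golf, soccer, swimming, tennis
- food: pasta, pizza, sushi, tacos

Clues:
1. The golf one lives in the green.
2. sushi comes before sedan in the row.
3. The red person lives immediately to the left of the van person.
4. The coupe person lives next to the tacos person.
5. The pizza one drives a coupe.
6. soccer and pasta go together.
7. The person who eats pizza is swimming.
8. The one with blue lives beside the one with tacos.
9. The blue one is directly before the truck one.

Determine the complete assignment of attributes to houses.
Solution:

House | Vehicle | Color | Sport | Food
--------------------------------------
  1   | coupe | blue | swimming | pizza
  2   | truck | red | tennis | tacos
  3   | van | green | golf | sushi
  4   | sedan | yellow | soccer | pasta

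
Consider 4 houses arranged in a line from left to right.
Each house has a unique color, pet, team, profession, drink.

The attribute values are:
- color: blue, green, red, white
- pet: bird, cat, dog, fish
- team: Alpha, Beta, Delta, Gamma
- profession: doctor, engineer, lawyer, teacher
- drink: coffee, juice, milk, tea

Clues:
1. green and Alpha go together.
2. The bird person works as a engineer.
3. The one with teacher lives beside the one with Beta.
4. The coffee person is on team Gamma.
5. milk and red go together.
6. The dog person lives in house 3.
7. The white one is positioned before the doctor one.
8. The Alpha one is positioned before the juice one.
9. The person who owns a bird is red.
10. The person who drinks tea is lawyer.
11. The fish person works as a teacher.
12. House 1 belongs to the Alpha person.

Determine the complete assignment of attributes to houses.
Solution:

House | Color | Pet | Team | Profession | Drink
-----------------------------------------------
  1   | green | cat | Alpha | lawyer | tea
  2   | white | fish | Gamma | teacher | coffee
  3   | blue | dog | Beta | doctor | juice
  4   | red | bird | Delta | engineer | milk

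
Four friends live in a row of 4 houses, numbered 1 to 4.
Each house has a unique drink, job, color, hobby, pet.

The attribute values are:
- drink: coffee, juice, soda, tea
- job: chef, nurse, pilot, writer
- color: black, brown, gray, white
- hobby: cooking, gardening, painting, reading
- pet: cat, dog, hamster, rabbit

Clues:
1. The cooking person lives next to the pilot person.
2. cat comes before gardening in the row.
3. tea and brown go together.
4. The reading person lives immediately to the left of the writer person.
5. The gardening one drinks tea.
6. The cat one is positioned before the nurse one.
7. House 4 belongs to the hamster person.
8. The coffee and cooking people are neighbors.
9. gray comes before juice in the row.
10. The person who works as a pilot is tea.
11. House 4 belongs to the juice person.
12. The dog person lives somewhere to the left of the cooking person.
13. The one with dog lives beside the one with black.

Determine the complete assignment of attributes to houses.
Solution:

House | Drink | Job | Color | Hobby | Pet
-----------------------------------------
  1   | coffee | chef | gray | reading | dog
  2   | soda | writer | black | cooking | cat
  3   | tea | pilot | brown | gardening | rabbit
  4   | juice | nurse | white | painting | hamster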